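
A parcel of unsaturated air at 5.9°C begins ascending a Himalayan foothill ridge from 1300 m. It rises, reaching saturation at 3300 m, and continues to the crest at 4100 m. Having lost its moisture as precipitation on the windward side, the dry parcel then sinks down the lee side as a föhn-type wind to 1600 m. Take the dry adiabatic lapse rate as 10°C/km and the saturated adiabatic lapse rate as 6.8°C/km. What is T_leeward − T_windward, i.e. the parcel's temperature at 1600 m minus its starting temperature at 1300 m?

-0.44°C

From 1300 m to 3300 m (dry): cools by 10 × 2 = 20°C, giving -14.1°C.
From 3300 m to 4100 m (saturated): cools by 6.8 × 0.8 = 5.44°C, giving -19.54°C.
From 4100 m to 1600 m (dry descent): warms by 10 × 2.5 = 25°C, giving 5.46°C.
Net change vs windward start: 5.46 − 5.9 = -0.44°C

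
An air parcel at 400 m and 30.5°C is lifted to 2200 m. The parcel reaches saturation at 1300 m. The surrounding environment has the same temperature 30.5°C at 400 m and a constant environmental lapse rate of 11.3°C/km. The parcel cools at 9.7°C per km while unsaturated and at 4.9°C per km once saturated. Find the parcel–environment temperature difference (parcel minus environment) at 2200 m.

Parcel:
  From 400 m to 1300 m (dry): cools by 9.7 × 0.9 = 8.73°C, giving 21.77°C.
  From 1300 m to 2200 m (saturated): cools by 4.9 × 0.9 = 4.41°C, giving 17.36°C.
Environment:
  From 400 m to 2200 m (environment): cools by 11.3 × 1.8 = 20.34°C, giving 10.16°C.
T_parcel − T_env = 17.36 − 10.16 = +7.2°C

+7.2°C (parcel warmer than environment)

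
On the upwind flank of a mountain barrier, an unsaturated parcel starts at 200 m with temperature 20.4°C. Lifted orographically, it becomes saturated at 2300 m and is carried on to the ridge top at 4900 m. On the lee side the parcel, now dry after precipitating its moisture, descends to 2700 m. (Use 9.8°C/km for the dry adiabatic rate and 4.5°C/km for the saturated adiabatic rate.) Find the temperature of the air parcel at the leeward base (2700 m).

200 → 2300 m (dry, 9.8°C/km): ΔT = -9.8 × 2.1 = -20.58°C → T = -0.18°C
2300 → 4900 m (saturated, 4.5°C/km): ΔT = -4.5 × 2.6 = -11.7°C → T = -11.88°C
4900 → 2700 m (dry descent, 9.8°C/km): ΔT = +9.8 × 2.2 = +21.56°C → T = 9.68°C

9.68°C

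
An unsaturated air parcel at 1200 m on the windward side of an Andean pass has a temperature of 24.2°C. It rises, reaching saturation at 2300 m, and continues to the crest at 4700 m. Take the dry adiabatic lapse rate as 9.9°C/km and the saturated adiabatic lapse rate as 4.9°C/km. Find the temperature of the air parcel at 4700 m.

1.55°C

From 1200 m to 2300 m (dry): cools by 9.9 × 1.1 = 10.89°C, giving 13.31°C.
From 2300 m to 4700 m (saturated): cools by 4.9 × 2.4 = 11.76°C, giving 1.55°C.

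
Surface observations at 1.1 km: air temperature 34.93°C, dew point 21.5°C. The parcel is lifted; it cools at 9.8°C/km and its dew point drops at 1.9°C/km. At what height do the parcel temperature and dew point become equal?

T and T_d converge at 9.8 − 1.9 = 7.9°C per km
Height above start = (34.93 − 21.5) / 7.9 = 1.7 km
LCL altitude = 1100 m + 1700 m = 2800 m

2.8 km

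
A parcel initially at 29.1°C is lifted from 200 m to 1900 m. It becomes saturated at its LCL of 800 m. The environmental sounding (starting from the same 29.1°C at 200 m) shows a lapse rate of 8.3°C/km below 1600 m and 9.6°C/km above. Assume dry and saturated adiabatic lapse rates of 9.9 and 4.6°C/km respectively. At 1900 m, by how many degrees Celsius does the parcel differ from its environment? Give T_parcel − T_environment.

Parcel:
  200–800 m, dry: Δz = 0.6 km ⇒ ΔT = -5.94°C; T = 23.16°C
  800–1900 m, saturated: Δz = 1.1 km ⇒ ΔT = -5.06°C; T = 18.1°C
Environment:
  200–1600 m, environment, lower layer: Δz = 1.4 km ⇒ ΔT = -11.62°C; T = 17.48°C
  1600–1900 m, environment, upper layer: Δz = 0.3 km ⇒ ΔT = -2.88°C; T = 14.6°C
T_parcel − T_env = 18.1 − 14.6 = +3.5°C

+3.5°C (parcel warmer than environment)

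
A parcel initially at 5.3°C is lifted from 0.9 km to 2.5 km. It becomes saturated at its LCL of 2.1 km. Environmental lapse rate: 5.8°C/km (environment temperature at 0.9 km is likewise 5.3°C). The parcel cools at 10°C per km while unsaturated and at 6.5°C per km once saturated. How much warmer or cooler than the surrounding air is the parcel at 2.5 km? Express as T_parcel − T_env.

Parcel:
  Dry to 2100 m: -10 × 1.2 km = -12°C, so T = -6.7°C.
  Saturated to 2500 m: -6.5 × 0.4 km = -2.6°C, so T = -9.3°C.
Environment:
  Environment to 2500 m: -5.8 × 1.6 km = -9.28°C, so T = -3.98°C.
T_parcel − T_env = -9.3 − (-3.98) = -5.32°C

-5.32°C (parcel cooler than environment)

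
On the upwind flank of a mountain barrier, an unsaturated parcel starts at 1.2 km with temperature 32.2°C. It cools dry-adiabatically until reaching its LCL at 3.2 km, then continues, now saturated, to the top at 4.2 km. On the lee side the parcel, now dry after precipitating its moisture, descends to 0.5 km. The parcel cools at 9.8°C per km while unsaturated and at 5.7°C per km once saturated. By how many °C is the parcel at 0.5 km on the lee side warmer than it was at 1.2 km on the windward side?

+10.96°C

1200 → 3200 m (dry, 9.8°C/km): ΔT = -9.8 × 2 = -19.6°C → T = 12.6°C
3200 → 4200 m (saturated, 5.7°C/km): ΔT = -5.7 × 1 = -5.7°C → T = 6.9°C
4200 → 500 m (dry descent, 9.8°C/km): ΔT = +9.8 × 3.7 = +36.26°C → T = 43.16°C
Net change vs windward start: 43.16 − 32.2 = +10.96°C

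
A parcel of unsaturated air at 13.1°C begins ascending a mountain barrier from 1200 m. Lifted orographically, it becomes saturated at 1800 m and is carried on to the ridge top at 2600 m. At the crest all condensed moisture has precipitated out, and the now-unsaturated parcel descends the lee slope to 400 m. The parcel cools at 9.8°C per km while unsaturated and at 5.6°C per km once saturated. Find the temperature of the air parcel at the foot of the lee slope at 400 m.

24.3°C

From 1200 m to 1800 m (dry): cools by 9.8 × 0.6 = 5.88°C, giving 7.22°C.
From 1800 m to 2600 m (saturated): cools by 5.6 × 0.8 = 4.48°C, giving 2.74°C.
From 2600 m to 400 m (dry descent): warms by 9.8 × 2.2 = 21.56°C, giving 24.3°C.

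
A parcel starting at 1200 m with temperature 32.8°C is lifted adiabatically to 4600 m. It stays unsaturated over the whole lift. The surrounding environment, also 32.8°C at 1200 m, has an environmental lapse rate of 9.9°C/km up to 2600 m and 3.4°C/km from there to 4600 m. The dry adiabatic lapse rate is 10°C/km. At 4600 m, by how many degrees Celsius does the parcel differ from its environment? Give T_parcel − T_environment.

Parcel:
  Dry to 4600 m: -10 × 3.4 km = -34°C, so T = -1.2°C.
Environment:
  Environment, lower layer to 2600 m: -9.9 × 1.4 km = -13.86°C, so T = 18.94°C.
  Environment, upper layer to 4600 m: -3.4 × 2 km = -6.8°C, so T = 12.14°C.
T_parcel − T_env = -1.2 − 12.14 = -13.34°C

-13.34°C (parcel cooler than environment)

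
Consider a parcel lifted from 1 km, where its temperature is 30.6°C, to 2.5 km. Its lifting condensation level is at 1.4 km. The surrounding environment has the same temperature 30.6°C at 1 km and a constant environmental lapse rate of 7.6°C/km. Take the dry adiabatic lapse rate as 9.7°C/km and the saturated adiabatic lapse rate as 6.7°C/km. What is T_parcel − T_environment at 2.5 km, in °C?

+0.15°C (parcel warmer than environment)

Parcel:
  1000–1400 m, dry: Δz = 0.4 km ⇒ ΔT = -3.88°C; T = 26.72°C
  1400–2500 m, saturated: Δz = 1.1 km ⇒ ΔT = -7.37°C; T = 19.35°C
Environment:
  1000–2500 m, environment: Δz = 1.5 km ⇒ ΔT = -11.4°C; T = 19.2°C
T_parcel − T_env = 19.35 − 19.2 = +0.15°C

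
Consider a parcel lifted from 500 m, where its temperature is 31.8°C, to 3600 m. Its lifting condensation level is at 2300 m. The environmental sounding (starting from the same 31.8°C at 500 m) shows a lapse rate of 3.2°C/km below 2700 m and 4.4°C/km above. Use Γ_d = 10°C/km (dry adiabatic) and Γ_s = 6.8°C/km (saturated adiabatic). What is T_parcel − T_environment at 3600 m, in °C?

-15.84°C (parcel cooler than environment)

Parcel:
  500 → 2300 m (dry, 10°C/km): ΔT = -10 × 1.8 = -18°C → T = 13.8°C
  2300 → 3600 m (saturated, 6.8°C/km): ΔT = -6.8 × 1.3 = -8.84°C → T = 4.96°C
Environment:
  500 → 2700 m (environment, lower layer, 3.2°C/km): ΔT = -3.2 × 2.2 = -7.04°C → T = 24.76°C
  2700 → 3600 m (environment, upper layer, 4.4°C/km): ΔT = -4.4 × 0.9 = -3.96°C → T = 20.8°C
T_parcel − T_env = 4.96 − 20.8 = -15.84°C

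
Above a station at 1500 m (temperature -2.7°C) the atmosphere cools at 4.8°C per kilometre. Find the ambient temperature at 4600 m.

-17.58°C

From 1500 m to 4600 m (environmental): cools by 4.8 × 3.1 = 14.88°C, giving -17.58°C.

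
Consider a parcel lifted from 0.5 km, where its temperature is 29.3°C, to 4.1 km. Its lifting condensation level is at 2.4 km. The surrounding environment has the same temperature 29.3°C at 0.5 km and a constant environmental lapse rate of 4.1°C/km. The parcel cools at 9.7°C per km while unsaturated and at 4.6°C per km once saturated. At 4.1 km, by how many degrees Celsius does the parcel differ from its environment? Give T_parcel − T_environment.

-11.49°C (parcel cooler than environment)

Parcel:
  Dry to 2400 m: -9.7 × 1.9 km = -18.43°C, so T = 10.87°C.
  Saturated to 4100 m: -4.6 × 1.7 km = -7.82°C, so T = 3.05°C.
Environment:
  Environment to 4100 m: -4.1 × 3.6 km = -14.76°C, so T = 14.54°C.
T_parcel − T_env = 3.05 − 14.54 = -11.49°C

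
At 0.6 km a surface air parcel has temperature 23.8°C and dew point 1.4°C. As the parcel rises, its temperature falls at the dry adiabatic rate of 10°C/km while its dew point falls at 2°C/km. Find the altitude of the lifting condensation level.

3.4 km

T and T_d converge at 10 − 2 = 8°C per km
Height above start = (23.8 − 1.4) / 8 = 2.8 km
LCL altitude = 600 m + 2800 m = 3400 m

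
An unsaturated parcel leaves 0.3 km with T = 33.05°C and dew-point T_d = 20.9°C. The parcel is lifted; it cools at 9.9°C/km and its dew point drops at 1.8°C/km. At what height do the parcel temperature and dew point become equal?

1.8 km

T and T_d converge at 9.9 − 1.8 = 8.1°C per km
Height above start = (33.05 − 20.9) / 8.1 = 1.5 km
LCL altitude = 300 m + 1500 m = 1800 m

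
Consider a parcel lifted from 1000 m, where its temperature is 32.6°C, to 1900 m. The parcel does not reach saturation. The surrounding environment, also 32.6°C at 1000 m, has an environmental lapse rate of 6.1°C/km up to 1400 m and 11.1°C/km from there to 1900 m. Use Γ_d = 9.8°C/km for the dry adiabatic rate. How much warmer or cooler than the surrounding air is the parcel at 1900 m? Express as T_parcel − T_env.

Parcel:
  From 1000 m to 1900 m (dry): cools by 9.8 × 0.9 = 8.82°C, giving 23.78°C.
Environment:
  From 1000 m to 1400 m (environment, lower layer): cools by 6.1 × 0.4 = 2.44°C, giving 30.16°C.
  From 1400 m to 1900 m (environment, upper layer): cools by 11.1 × 0.5 = 5.55°C, giving 24.61°C.
T_parcel − T_env = 23.78 − 24.61 = -0.83°C

-0.83°C (parcel cooler than environment)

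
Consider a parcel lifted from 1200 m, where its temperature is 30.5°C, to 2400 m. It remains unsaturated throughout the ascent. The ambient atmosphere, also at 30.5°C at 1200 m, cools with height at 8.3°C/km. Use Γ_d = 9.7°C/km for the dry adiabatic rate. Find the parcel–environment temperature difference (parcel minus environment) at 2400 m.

-1.68°C (parcel cooler than environment)

Parcel:
  1200–2400 m, dry: Δz = 1.2 km ⇒ ΔT = -11.64°C; T = 18.86°C
Environment:
  1200–2400 m, environment: Δz = 1.2 km ⇒ ΔT = -9.96°C; T = 20.54°C
T_parcel − T_env = 18.86 − 20.54 = -1.68°C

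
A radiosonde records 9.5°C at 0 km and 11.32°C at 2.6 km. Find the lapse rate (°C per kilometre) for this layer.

-0.7°C/km

Γ = −ΔT/Δz = (9.5 − 11.32) / (2600 − 0) m
  = -1.82°C / 2.6 km = -0.7°C/km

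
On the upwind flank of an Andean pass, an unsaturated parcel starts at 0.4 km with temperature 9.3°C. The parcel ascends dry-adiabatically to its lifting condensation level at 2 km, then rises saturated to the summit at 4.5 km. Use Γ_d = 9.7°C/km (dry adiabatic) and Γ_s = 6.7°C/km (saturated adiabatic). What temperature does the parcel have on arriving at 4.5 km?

400–2000 m, dry: Δz = 1.6 km ⇒ ΔT = -15.52°C; T = -6.22°C
2000–4500 m, saturated: Δz = 2.5 km ⇒ ΔT = -16.75°C; T = -22.97°C

-22.97°C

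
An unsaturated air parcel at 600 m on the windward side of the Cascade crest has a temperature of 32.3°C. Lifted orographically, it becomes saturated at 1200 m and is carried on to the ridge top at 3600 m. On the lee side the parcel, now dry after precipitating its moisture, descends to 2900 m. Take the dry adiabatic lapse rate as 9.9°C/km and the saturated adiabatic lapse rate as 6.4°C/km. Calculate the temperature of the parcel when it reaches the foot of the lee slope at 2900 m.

From 600 m to 1200 m (dry): cools by 9.9 × 0.6 = 5.94°C, giving 26.36°C.
From 1200 m to 3600 m (saturated): cools by 6.4 × 2.4 = 15.36°C, giving 11°C.
From 3600 m to 2900 m (dry descent): warms by 9.9 × 0.7 = 6.93°C, giving 17.93°C.

17.93°C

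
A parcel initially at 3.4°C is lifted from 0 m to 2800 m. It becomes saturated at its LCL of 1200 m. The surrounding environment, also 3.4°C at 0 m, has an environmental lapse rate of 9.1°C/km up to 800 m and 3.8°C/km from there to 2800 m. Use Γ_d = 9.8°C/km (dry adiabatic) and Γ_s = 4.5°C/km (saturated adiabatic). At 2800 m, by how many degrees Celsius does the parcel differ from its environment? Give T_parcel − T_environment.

-4.08°C (parcel cooler than environment)

Parcel:
  From 0 m to 1200 m (dry): cools by 9.8 × 1.2 = 11.76°C, giving -8.36°C.
  From 1200 m to 2800 m (saturated): cools by 4.5 × 1.6 = 7.2°C, giving -15.56°C.
Environment:
  From 0 m to 800 m (environment, lower layer): cools by 9.1 × 0.8 = 7.28°C, giving -3.88°C.
  From 800 m to 2800 m (environment, upper layer): cools by 3.8 × 2 = 7.6°C, giving -11.48°C.
T_parcel − T_env = -15.56 − (-11.48) = -4.08°C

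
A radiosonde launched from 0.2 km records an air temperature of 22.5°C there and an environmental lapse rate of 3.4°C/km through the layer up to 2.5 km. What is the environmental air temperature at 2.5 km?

14.68°C

200 → 2500 m (environmental, 3.4°C/km): ΔT = -3.4 × 2.3 = -7.82°C → T = 14.68°C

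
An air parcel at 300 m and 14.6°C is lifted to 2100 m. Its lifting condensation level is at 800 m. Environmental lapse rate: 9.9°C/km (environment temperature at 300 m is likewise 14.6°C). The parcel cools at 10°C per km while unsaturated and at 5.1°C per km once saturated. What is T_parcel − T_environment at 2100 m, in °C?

+6.19°C (parcel warmer than environment)

Parcel:
  300 → 800 m (dry, 10°C/km): ΔT = -10 × 0.5 = -5°C → T = 9.6°C
  800 → 2100 m (saturated, 5.1°C/km): ΔT = -5.1 × 1.3 = -6.63°C → T = 2.97°C
Environment:
  300 → 2100 m (environment, 9.9°C/km): ΔT = -9.9 × 1.8 = -17.82°C → T = -3.22°C
T_parcel − T_env = 2.97 − (-3.22) = +6.19°C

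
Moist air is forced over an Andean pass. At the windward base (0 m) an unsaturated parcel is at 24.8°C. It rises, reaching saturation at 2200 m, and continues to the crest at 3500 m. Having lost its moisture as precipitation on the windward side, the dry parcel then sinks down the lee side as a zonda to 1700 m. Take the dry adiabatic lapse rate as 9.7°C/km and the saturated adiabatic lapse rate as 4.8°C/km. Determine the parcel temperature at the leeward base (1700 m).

0–2200 m, dry: Δz = 2.2 km ⇒ ΔT = -21.34°C; T = 3.46°C
2200–3500 m, saturated: Δz = 1.3 km ⇒ ΔT = -6.24°C; T = -2.78°C
3500–1700 m, dry descent: Δz = 1.8 km ⇒ ΔT = +17.46°C; T = 14.68°C

14.68°C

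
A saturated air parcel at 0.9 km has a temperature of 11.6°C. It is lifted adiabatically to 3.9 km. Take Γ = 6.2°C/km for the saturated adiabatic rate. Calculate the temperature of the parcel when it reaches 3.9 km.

-7°C

900–3900 m, saturated adiabatic: Δz = 3 km ⇒ ΔT = -18.6°C; T = -7°C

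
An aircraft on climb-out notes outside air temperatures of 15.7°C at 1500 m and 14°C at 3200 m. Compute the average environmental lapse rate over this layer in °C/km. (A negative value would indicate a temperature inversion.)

1°C/km

Γ = −ΔT/Δz = (15.7 − 14) / (3200 − 1500) m
  = 1.7°C / 1.7 km = 1°C/km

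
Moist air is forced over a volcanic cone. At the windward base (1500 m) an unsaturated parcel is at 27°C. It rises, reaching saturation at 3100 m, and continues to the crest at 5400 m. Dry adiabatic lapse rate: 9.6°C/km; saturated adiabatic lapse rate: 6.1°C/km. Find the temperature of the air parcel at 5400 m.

From 1500 m to 3100 m (dry): cools by 9.6 × 1.6 = 15.36°C, giving 11.64°C.
From 3100 m to 5400 m (saturated): cools by 6.1 × 2.3 = 14.03°C, giving -2.39°C.

-2.39°C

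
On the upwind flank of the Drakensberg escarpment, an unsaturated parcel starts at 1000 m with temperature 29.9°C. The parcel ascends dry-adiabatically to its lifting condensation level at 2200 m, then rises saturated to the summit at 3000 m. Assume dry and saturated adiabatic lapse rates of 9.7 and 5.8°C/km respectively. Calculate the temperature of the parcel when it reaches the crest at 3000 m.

1000–2200 m, dry: Δz = 1.2 km ⇒ ΔT = -11.64°C; T = 18.26°C
2200–3000 m, saturated: Δz = 0.8 km ⇒ ΔT = -4.64°C; T = 13.62°C

13.62°C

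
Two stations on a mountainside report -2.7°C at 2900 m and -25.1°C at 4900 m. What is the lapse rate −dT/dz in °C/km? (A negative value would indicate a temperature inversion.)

Γ = −ΔT/Δz = (-2.7 − (-25.1)) / (4900 − 2900) m
  = 22.4°C / 2 km = 11.2°C/km

11.2°C/km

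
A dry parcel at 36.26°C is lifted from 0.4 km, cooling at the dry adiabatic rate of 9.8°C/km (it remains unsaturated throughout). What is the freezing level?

Height above start = (36.26 − 0) / 9.8 = 3.7 km
Altitude = 400 m + 3700 m = 4100 m

4.1 km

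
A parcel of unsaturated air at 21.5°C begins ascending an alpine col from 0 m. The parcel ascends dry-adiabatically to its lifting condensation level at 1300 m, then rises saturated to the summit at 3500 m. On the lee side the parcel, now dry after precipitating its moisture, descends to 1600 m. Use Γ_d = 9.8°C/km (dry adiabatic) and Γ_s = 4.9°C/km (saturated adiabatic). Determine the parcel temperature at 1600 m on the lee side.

From 0 m to 1300 m (dry): cools by 9.8 × 1.3 = 12.74°C, giving 8.76°C.
From 1300 m to 3500 m (saturated): cools by 4.9 × 2.2 = 10.78°C, giving -2.02°C.
From 3500 m to 1600 m (dry descent): warms by 9.8 × 1.9 = 18.62°C, giving 16.6°C.

16.6°C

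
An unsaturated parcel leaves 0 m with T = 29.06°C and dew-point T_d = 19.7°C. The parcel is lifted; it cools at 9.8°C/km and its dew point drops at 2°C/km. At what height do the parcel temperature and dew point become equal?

T and T_d converge at 9.8 − 2 = 7.8°C per km
Height above start = (29.06 − 19.7) / 7.8 = 1.2 km
LCL altitude = 0 m + 1200 m = 1200 m

1200 m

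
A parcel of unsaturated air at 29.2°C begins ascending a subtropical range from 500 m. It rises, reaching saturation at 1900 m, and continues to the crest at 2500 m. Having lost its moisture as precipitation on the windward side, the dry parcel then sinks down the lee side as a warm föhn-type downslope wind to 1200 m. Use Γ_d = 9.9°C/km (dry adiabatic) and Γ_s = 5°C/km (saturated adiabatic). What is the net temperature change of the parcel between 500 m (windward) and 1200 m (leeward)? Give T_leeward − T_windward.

-3.99°C

From 500 m to 1900 m (dry): cools by 9.9 × 1.4 = 13.86°C, giving 15.34°C.
From 1900 m to 2500 m (saturated): cools by 5 × 0.6 = 3°C, giving 12.34°C.
From 2500 m to 1200 m (dry descent): warms by 9.9 × 1.3 = 12.87°C, giving 25.21°C.
Net change vs windward start: 25.21 − 29.2 = -3.99°C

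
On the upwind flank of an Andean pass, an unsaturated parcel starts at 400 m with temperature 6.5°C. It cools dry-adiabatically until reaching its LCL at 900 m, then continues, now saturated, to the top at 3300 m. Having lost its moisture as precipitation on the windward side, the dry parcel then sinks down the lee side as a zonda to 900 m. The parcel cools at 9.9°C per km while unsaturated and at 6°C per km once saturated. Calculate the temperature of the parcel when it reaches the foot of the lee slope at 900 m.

10.91°C

400–900 m, dry: Δz = 0.5 km ⇒ ΔT = -4.95°C; T = 1.55°C
900–3300 m, saturated: Δz = 2.4 km ⇒ ΔT = -14.4°C; T = -12.85°C
3300–900 m, dry descent: Δz = 2.4 km ⇒ ΔT = +23.76°C; T = 10.91°C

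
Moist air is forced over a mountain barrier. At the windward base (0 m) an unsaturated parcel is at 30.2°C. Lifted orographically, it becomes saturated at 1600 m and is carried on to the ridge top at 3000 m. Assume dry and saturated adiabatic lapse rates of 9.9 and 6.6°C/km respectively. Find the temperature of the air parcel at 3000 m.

5.12°C

0 → 1600 m (dry, 9.9°C/km): ΔT = -9.9 × 1.6 = -15.84°C → T = 14.36°C
1600 → 3000 m (saturated, 6.6°C/km): ΔT = -6.6 × 1.4 = -9.24°C → T = 5.12°C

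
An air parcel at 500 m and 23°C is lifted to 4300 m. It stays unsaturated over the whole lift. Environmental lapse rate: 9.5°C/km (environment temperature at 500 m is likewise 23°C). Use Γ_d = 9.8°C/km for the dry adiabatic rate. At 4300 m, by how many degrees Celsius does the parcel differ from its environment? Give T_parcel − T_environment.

-1.14°C (parcel cooler than environment)

Parcel:
  500–4300 m, dry: Δz = 3.8 km ⇒ ΔT = -37.24°C; T = -14.24°C
Environment:
  500–4300 m, environment: Δz = 3.8 km ⇒ ΔT = -36.1°C; T = -13.1°C
T_parcel − T_env = -14.24 − (-13.1) = -1.14°C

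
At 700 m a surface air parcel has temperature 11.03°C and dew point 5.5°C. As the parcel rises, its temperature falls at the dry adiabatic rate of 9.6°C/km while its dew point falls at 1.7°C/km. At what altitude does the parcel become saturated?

1400 m

T and T_d converge at 9.6 − 1.7 = 7.9°C per km
Height above start = (11.03 − 5.5) / 7.9 = 0.7 km
LCL altitude = 700 m + 700 m = 1400 m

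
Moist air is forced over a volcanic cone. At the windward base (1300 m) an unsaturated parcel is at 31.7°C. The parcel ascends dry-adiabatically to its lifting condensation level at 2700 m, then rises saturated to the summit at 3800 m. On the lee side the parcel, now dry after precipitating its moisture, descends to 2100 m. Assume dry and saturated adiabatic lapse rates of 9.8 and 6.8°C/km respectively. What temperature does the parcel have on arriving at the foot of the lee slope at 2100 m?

1300–2700 m, dry: Δz = 1.4 km ⇒ ΔT = -13.72°C; T = 17.98°C
2700–3800 m, saturated: Δz = 1.1 km ⇒ ΔT = -7.48°C; T = 10.5°C
3800–2100 m, dry descent: Δz = 1.7 km ⇒ ΔT = +16.66°C; T = 27.16°C

27.16°C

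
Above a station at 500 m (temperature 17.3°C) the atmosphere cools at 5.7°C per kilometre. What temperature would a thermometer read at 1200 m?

13.31°C

500–1200 m, environmental: Δz = 0.7 km ⇒ ΔT = -3.99°C; T = 13.31°C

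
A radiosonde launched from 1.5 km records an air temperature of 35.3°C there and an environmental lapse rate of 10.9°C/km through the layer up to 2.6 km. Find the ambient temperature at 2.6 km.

Environmental to 2600 m: -10.9 × 1.1 km = -11.99°C, so T = 23.31°C.

23.31°C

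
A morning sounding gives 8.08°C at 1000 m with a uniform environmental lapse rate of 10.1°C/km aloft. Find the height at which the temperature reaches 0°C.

1800 m

Height above start = (8.08 − 0) / 10.1 = 0.8 km
Altitude = 1000 m + 800 m = 1800 m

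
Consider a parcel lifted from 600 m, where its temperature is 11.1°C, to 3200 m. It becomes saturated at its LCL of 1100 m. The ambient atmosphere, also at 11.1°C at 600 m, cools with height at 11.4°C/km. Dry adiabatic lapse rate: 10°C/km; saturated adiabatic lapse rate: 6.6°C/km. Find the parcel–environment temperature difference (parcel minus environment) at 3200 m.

+10.78°C (parcel warmer than environment)

Parcel:
  600–1100 m, dry: Δz = 0.5 km ⇒ ΔT = -5°C; T = 6.1°C
  1100–3200 m, saturated: Δz = 2.1 km ⇒ ΔT = -13.86°C; T = -7.76°C
Environment:
  600–3200 m, environment: Δz = 2.6 km ⇒ ΔT = -29.64°C; T = -18.54°C
T_parcel − T_env = -7.76 − (-18.54) = +10.78°C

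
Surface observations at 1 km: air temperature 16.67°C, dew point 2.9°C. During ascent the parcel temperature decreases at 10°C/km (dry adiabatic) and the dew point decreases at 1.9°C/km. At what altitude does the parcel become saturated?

2.7 km

T and T_d converge at 10 − 1.9 = 8.1°C per km
Height above start = (16.67 − 2.9) / 8.1 = 1.7 km
LCL altitude = 1000 m + 1700 m = 2700 m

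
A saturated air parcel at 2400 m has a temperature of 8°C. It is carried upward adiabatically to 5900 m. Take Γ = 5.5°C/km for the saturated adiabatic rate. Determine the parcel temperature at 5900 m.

2400–5900 m, saturated adiabatic: Δz = 3.5 km ⇒ ΔT = -19.25°C; T = -11.25°C

-11.25°C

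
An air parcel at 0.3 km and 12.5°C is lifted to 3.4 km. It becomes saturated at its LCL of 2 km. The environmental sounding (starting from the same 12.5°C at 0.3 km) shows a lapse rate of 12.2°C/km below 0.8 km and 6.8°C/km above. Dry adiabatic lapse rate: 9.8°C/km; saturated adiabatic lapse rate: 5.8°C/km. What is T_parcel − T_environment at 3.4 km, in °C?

-1°C (parcel cooler than environment)

Parcel:
  300 → 2000 m (dry, 9.8°C/km): ΔT = -9.8 × 1.7 = -16.66°C → T = -4.16°C
  2000 → 3400 m (saturated, 5.8°C/km): ΔT = -5.8 × 1.4 = -8.12°C → T = -12.28°C
Environment:
  300 → 800 m (environment, lower layer, 12.2°C/km): ΔT = -12.2 × 0.5 = -6.1°C → T = 6.4°C
  800 → 3400 m (environment, upper layer, 6.8°C/km): ΔT = -6.8 × 2.6 = -17.68°C → T = -11.28°C
T_parcel − T_env = -12.28 − (-11.28) = -1°C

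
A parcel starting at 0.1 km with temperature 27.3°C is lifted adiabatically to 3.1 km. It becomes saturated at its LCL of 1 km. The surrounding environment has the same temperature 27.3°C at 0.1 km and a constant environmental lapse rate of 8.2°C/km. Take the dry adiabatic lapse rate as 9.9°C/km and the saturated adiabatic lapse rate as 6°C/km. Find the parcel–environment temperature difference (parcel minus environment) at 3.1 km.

Parcel:
  100 → 1000 m (dry, 9.9°C/km): ΔT = -9.9 × 0.9 = -8.91°C → T = 18.39°C
  1000 → 3100 m (saturated, 6°C/km): ΔT = -6 × 2.1 = -12.6°C → T = 5.79°C
Environment:
  100 → 3100 m (environment, 8.2°C/km): ΔT = -8.2 × 3 = -24.6°C → T = 2.7°C
T_parcel − T_env = 5.79 − 2.7 = +3.09°C

+3.09°C (parcel warmer than environment)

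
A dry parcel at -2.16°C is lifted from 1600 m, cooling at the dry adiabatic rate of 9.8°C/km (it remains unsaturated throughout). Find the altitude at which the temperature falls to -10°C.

Height above start = (-2.16 − (-10)) / 9.8 = 0.8 km
Altitude = 1600 m + 800 m = 2400 m

2400 m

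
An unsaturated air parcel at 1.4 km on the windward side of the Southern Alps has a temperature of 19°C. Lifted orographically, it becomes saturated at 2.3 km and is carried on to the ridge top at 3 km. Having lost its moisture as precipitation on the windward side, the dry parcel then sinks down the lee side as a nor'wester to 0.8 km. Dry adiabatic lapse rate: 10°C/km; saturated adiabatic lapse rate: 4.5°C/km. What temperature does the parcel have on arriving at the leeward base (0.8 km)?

Dry to 2300 m: -10 × 0.9 km = -9°C, so T = 10°C.
Saturated to 3000 m: -4.5 × 0.7 km = -3.15°C, so T = 6.85°C.
Dry descent to 800 m: +10 × 2.2 km = +22°C, so T = 28.85°C.

28.85°C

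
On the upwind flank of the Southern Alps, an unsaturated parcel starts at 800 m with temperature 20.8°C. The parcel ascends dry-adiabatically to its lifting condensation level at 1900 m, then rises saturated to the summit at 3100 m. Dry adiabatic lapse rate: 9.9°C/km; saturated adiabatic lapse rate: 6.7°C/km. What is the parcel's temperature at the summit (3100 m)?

1.87°C

800–1900 m, dry: Δz = 1.1 km ⇒ ΔT = -10.89°C; T = 9.91°C
1900–3100 m, saturated: Δz = 1.2 km ⇒ ΔT = -8.04°C; T = 1.87°C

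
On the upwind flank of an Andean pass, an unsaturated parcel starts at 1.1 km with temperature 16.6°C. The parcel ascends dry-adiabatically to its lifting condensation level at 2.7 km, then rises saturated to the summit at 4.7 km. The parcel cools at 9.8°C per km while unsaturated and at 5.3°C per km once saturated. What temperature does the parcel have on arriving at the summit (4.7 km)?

From 1100 m to 2700 m (dry): cools by 9.8 × 1.6 = 15.68°C, giving 0.92°C.
From 2700 m to 4700 m (saturated): cools by 5.3 × 2 = 10.6°C, giving -9.68°C.

-9.68°C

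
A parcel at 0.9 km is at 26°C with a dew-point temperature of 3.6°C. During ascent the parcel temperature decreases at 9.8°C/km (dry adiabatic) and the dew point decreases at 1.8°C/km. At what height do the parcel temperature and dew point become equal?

3.7 km

T and T_d converge at 9.8 − 1.8 = 8°C per km
Height above start = (26 − 3.6) / 8 = 2.8 km
LCL altitude = 900 m + 2800 m = 3700 m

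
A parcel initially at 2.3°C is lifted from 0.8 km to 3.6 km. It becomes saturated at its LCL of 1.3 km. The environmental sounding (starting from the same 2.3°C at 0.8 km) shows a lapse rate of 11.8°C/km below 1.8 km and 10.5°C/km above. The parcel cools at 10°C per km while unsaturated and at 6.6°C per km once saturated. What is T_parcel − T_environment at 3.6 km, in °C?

Parcel:
  Dry to 1300 m: -10 × 0.5 km = -5°C, so T = -2.7°C.
  Saturated to 3600 m: -6.6 × 2.3 km = -15.18°C, so T = -17.88°C.
Environment:
  Environment, lower layer to 1800 m: -11.8 × 1 km = -11.8°C, so T = -9.5°C.
  Environment, upper layer to 3600 m: -10.5 × 1.8 km = -18.9°C, so T = -28.4°C.
T_parcel − T_env = -17.88 − (-28.4) = +10.52°C

+10.52°C (parcel warmer than environment)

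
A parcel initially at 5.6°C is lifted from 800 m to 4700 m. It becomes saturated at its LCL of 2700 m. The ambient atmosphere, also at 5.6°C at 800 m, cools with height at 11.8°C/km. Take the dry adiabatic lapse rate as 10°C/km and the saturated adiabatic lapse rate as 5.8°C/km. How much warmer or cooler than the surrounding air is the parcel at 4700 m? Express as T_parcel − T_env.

Parcel:
  800 → 2700 m (dry, 10°C/km): ΔT = -10 × 1.9 = -19°C → T = -13.4°C
  2700 → 4700 m (saturated, 5.8°C/km): ΔT = -5.8 × 2 = -11.6°C → T = -25°C
Environment:
  800 → 4700 m (environment, 11.8°C/km): ΔT = -11.8 × 3.9 = -46.02°C → T = -40.42°C
T_parcel − T_env = -25 − (-40.42) = +15.42°C

+15.42°C (parcel warmer than environment)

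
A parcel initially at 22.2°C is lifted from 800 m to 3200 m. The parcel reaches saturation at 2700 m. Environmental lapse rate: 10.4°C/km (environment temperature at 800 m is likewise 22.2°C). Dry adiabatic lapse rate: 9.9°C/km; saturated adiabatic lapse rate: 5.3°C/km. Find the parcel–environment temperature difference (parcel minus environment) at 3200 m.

+3.5°C (parcel warmer than environment)

Parcel:
  From 800 m to 2700 m (dry): cools by 9.9 × 1.9 = 18.81°C, giving 3.39°C.
  From 2700 m to 3200 m (saturated): cools by 5.3 × 0.5 = 2.65°C, giving 0.74°C.
Environment:
  From 800 m to 3200 m (environment): cools by 10.4 × 2.4 = 24.96°C, giving -2.76°C.
T_parcel − T_env = 0.74 − (-2.76) = +3.5°C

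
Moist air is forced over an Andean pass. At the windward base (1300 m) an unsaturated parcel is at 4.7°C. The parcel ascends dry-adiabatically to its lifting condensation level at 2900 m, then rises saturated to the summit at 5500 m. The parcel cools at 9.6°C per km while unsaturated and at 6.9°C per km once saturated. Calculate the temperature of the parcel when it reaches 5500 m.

1300 → 2900 m (dry, 9.6°C/km): ΔT = -9.6 × 1.6 = -15.36°C → T = -10.66°C
2900 → 5500 m (saturated, 6.9°C/km): ΔT = -6.9 × 2.6 = -17.94°C → T = -28.6°C

-28.6°C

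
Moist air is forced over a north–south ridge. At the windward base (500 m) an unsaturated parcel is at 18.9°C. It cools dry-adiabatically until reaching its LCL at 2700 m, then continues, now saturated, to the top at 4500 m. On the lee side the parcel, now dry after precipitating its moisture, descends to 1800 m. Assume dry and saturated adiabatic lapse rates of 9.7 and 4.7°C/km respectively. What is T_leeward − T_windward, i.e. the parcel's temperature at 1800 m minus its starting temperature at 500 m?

-3.61°C

500 → 2700 m (dry, 9.7°C/km): ΔT = -9.7 × 2.2 = -21.34°C → T = -2.44°C
2700 → 4500 m (saturated, 4.7°C/km): ΔT = -4.7 × 1.8 = -8.46°C → T = -10.9°C
4500 → 1800 m (dry descent, 9.7°C/km): ΔT = +9.7 × 2.7 = +26.19°C → T = 15.29°C
Net change vs windward start: 15.29 − 18.9 = -3.61°C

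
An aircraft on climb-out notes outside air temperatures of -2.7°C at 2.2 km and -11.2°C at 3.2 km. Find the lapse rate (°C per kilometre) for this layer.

Γ = −ΔT/Δz = (-2.7 − (-11.2)) / (3200 − 2200) m
  = 8.5°C / 1 km = 8.5°C/km

8.5°C/km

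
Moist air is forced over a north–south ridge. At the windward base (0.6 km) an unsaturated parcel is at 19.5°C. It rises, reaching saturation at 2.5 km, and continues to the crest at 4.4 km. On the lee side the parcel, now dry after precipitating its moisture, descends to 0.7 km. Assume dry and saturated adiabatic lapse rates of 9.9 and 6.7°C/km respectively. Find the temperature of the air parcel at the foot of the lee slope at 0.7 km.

24.59°C

600 → 2500 m (dry, 9.9°C/km): ΔT = -9.9 × 1.9 = -18.81°C → T = 0.69°C
2500 → 4400 m (saturated, 6.7°C/km): ΔT = -6.7 × 1.9 = -12.73°C → T = -12.04°C
4400 → 700 m (dry descent, 9.9°C/km): ΔT = +9.9 × 3.7 = +36.63°C → T = 24.59°C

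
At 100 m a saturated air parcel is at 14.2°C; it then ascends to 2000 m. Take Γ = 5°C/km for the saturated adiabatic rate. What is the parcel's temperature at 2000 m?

100–2000 m, saturated adiabatic: Δz = 1.9 km ⇒ ΔT = -9.5°C; T = 4.7°C

4.7°C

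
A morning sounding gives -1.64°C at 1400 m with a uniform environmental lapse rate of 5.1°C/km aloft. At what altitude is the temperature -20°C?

5000 m

Height above start = (-1.64 − (-20)) / 5.1 = 3.6 km
Altitude = 1400 m + 3600 m = 5000 m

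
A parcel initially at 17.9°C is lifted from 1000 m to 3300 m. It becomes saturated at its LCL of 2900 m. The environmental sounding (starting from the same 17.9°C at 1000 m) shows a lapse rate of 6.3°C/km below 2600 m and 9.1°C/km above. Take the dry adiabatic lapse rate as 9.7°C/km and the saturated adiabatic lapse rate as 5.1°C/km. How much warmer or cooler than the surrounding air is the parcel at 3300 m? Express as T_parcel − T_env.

-4.02°C (parcel cooler than environment)

Parcel:
  1000 → 2900 m (dry, 9.7°C/km): ΔT = -9.7 × 1.9 = -18.43°C → T = -0.53°C
  2900 → 3300 m (saturated, 5.1°C/km): ΔT = -5.1 × 0.4 = -2.04°C → T = -2.57°C
Environment:
  1000 → 2600 m (environment, lower layer, 6.3°C/km): ΔT = -6.3 × 1.6 = -10.08°C → T = 7.82°C
  2600 → 3300 m (environment, upper layer, 9.1°C/km): ΔT = -9.1 × 0.7 = -6.37°C → T = 1.45°C
T_parcel − T_env = -2.57 − 1.45 = -4.02°C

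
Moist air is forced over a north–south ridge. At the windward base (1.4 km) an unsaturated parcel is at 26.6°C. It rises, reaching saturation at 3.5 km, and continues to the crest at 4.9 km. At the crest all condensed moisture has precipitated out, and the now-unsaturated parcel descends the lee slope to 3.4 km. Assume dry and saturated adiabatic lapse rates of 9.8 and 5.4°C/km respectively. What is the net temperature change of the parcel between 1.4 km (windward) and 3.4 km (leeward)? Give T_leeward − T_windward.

-13.44°C

From 1400 m to 3500 m (dry): cools by 9.8 × 2.1 = 20.58°C, giving 6.02°C.
From 3500 m to 4900 m (saturated): cools by 5.4 × 1.4 = 7.56°C, giving -1.54°C.
From 4900 m to 3400 m (dry descent): warms by 9.8 × 1.5 = 14.7°C, giving 13.16°C.
Net change vs windward start: 13.16 − 26.6 = -13.44°C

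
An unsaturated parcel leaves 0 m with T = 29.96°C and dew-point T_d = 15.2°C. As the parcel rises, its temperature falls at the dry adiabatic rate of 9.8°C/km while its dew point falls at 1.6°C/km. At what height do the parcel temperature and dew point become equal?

1800 m

T and T_d converge at 9.8 − 1.6 = 8.2°C per km
Height above start = (29.96 − 15.2) / 8.2 = 1.8 km
LCL altitude = 0 m + 1800 m = 1800 m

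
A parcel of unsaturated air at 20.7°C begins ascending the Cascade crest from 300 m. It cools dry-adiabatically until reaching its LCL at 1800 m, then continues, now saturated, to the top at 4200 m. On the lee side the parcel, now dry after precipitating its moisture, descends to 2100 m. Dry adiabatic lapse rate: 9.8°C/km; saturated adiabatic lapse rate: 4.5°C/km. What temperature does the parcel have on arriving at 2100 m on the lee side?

15.78°C

300 → 1800 m (dry, 9.8°C/km): ΔT = -9.8 × 1.5 = -14.7°C → T = 6°C
1800 → 4200 m (saturated, 4.5°C/km): ΔT = -4.5 × 2.4 = -10.8°C → T = -4.8°C
4200 → 2100 m (dry descent, 9.8°C/km): ΔT = +9.8 × 2.1 = +20.58°C → T = 15.78°C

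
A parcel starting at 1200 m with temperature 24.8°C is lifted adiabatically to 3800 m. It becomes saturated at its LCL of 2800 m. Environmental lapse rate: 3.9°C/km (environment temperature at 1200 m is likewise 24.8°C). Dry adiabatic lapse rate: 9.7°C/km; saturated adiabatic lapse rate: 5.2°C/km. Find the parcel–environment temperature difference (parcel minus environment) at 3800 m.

-10.58°C (parcel cooler than environment)

Parcel:
  Dry to 2800 m: -9.7 × 1.6 km = -15.52°C, so T = 9.28°C.
  Saturated to 3800 m: -5.2 × 1 km = -5.2°C, so T = 4.08°C.
Environment:
  Environment to 3800 m: -3.9 × 2.6 km = -10.14°C, so T = 14.66°C.
T_parcel − T_env = 4.08 − 14.66 = -10.58°C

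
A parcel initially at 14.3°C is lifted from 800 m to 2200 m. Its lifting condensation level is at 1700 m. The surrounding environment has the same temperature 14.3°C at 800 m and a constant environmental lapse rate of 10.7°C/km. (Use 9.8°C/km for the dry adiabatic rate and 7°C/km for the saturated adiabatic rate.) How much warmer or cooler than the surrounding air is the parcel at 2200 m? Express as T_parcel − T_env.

Parcel:
  Dry to 1700 m: -9.8 × 0.9 km = -8.82°C, so T = 5.48°C.
  Saturated to 2200 m: -7 × 0.5 km = -3.5°C, so T = 1.98°C.
Environment:
  Environment to 2200 m: -10.7 × 1.4 km = -14.98°C, so T = -0.68°C.
T_parcel − T_env = 1.98 − (-0.68) = +2.66°C

+2.66°C (parcel warmer than environment)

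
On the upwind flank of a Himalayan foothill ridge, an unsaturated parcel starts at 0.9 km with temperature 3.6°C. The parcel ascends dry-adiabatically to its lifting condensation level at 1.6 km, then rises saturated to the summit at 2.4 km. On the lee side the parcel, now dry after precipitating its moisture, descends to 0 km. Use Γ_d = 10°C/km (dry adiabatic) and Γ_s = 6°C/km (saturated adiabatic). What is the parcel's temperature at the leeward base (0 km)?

900 → 1600 m (dry, 10°C/km): ΔT = -10 × 0.7 = -7°C → T = -3.4°C
1600 → 2400 m (saturated, 6°C/km): ΔT = -6 × 0.8 = -4.8°C → T = -8.2°C
2400 → 0 m (dry descent, 10°C/km): ΔT = +10 × 2.4 = +24°C → T = 15.8°C

15.8°C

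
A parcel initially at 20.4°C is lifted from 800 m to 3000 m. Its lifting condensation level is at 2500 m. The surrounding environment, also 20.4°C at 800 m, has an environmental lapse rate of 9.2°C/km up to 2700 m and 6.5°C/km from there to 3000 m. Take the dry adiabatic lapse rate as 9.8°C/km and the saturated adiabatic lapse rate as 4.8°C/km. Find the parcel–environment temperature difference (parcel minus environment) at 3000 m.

Parcel:
  Dry to 2500 m: -9.8 × 1.7 km = -16.66°C, so T = 3.74°C.
  Saturated to 3000 m: -4.8 × 0.5 km = -2.4°C, so T = 1.34°C.
Environment:
  Environment, lower layer to 2700 m: -9.2 × 1.9 km = -17.48°C, so T = 2.92°C.
  Environment, upper layer to 3000 m: -6.5 × 0.3 km = -1.95°C, so T = 0.97°C.
T_parcel − T_env = 1.34 − 0.97 = +0.37°C

+0.37°C (parcel warmer than environment)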